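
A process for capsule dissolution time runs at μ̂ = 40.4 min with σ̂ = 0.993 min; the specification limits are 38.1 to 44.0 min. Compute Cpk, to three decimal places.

0.772

Cpu = (USL − μ̂) / (3σ̂) = (44.0 − 40.4) / (3 × 0.993) = 1.2085; Cpl = (μ̂ − LSL) / (3σ̂) = (40.4 − 38.1) / (3 × 0.993) = 0.7721; Cpk = min(Cpu, Cpl) = 0.7721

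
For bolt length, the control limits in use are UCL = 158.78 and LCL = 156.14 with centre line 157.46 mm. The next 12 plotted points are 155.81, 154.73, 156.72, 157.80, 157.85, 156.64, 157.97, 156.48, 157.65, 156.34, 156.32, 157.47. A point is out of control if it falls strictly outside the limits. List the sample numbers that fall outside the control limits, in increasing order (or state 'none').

Compare each point to [156.14, 158.78]: sample 1 = 155.81 < LCL; sample 2 = 154.73 < LCL.

1, 2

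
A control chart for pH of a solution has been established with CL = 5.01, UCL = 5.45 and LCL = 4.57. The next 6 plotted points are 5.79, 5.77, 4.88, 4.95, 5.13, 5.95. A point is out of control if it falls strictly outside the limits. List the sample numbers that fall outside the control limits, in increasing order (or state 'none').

1, 2, 6

Compare each point to [4.57, 5.45]: sample 1 = 5.79 > UCL; sample 2 = 5.77 > UCL; sample 6 = 5.95 > UCL.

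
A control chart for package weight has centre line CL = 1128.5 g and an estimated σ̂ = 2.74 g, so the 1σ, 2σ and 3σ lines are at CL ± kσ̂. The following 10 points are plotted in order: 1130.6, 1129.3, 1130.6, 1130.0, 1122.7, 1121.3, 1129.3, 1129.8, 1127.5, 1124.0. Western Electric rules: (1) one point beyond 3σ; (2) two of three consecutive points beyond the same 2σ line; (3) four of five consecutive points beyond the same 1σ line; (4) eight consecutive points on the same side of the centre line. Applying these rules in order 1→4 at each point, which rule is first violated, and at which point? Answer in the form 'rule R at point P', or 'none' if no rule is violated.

rule 2 at point 6

Zone of each point (C = within 1σ̂, B = 1σ̂–2σ̂, A = 2σ̂–3σ̂, * = beyond 3σ̂; sign = side of CL): 1:+C, 2:+C, 3:+C, 4:+C, 5:-A, 6:-A, 7:+C, 8:+C, 9:-C, 10:-B
Rule 2 (two of three consecutive points beyond the same 2σ limit) is satisfied at point 6.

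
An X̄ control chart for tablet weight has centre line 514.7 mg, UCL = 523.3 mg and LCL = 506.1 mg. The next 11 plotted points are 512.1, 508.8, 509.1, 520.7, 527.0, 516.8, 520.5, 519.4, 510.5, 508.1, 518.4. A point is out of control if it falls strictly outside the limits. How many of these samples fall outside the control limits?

Compare each point to [506.1, 523.3]: sample 5 = 527.0 > UCL.

1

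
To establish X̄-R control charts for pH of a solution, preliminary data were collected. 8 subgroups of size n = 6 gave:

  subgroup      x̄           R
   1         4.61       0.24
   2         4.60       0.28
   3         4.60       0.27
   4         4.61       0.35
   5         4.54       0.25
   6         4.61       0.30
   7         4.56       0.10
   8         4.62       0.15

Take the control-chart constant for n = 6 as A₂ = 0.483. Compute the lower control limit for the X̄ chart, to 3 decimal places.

X̄̄ = (4.61 + 4.60 + 4.60 + 4.61 + 4.54 + 4.61 + 4.56 + 4.62) / 8 = 36.7500 / 8 = 4.5938
R̄ = (0.24 + 0.28 + 0.27 + 0.35 + 0.25 + 0.30 + 0.10 + 0.15) / 8 = 1.9400 / 8 = 0.2425
LCL = X̄̄ − A₂·R̄ = 4.5938 − 0.483 × 0.2425 = 4.4766

4.477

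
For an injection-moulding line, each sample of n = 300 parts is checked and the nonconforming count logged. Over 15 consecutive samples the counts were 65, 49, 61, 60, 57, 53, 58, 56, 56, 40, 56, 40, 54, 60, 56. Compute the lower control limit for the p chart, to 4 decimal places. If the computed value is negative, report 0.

p̄ = Σdᵢ / (k·n) = 821 / (15 × 300) = 0.18244
LCL = p̄ − 3·√(p̄(1−p̄)/n) = 0.18244 − 3 × 0.02230 = 0.11555

0.1156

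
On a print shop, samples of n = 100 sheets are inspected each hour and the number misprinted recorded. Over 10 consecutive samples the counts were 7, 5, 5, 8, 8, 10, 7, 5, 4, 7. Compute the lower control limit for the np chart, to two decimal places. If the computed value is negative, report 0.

p̄ = Σdᵢ / (k·n) = 66 / (10 × 100) = 0.06600
LCL = np̄ − 3·√(np̄(1−p̄)) = 6.6000 − 3 × 2.4828 = -0.8485 → 0 (negative, so LCL = 0)

0.00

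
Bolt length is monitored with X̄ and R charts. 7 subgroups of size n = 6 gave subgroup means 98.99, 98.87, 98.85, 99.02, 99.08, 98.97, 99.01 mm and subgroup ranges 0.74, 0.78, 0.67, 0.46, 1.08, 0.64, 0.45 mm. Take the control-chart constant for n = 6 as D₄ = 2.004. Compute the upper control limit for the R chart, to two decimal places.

1.38

R̄ = (0.74 + 0.78 + 0.67 + 0.46 + 1.08 + 0.64 + 0.45) / 7 = 4.8200 / 7 = 0.6886
UCL_R = D₄·R̄ = 2.004 × 0.6886 = 1.3799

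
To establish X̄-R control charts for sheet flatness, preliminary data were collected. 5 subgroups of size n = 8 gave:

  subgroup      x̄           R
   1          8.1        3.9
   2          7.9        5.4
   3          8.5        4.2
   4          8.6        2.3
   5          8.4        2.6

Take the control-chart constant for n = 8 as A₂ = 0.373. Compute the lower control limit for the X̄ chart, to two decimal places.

6.93

X̄̄ = (8.1 + 7.9 + 8.5 + 8.6 + 8.4) / 5 = 41.5000 / 5 = 8.3000
R̄ = (3.9 + 5.4 + 4.2 + 2.3 + 2.6) / 5 = 18.4000 / 5 = 3.6800
LCL = X̄̄ − A₂·R̄ = 8.3000 − 0.373 × 3.6800 = 6.9274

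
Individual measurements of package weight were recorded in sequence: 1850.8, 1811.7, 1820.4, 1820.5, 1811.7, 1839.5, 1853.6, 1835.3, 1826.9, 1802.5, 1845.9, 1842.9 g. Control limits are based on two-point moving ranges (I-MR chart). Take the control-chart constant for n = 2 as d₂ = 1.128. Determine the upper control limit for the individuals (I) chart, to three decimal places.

1877.555

X̄ = (1850.8 + 1811.7 + 1820.4 + 1820.5 + 1811.7 + 1839.5 + 1853.6 + 1835.3 + 1826.9 + 1802.5 + 1845.9 + 1842.9) / 12 = 1830.1417
Moving ranges: 39.1, 8.7, 0.1, 8.8, 27.8, 14.1, 18.3, 8.4, 24.4, 43.4, 3.0; M̄R̄ = 196.1000 / 11 = 17.8273
UCL = X̄ + 3·M̄R̄/d₂ = 1830.1417 + 3 × 17.8273 / 1.128 = 1877.5546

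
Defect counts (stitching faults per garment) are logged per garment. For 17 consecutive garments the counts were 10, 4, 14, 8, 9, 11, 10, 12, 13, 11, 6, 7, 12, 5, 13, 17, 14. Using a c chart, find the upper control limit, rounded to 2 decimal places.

20.01

c̄ = (10 + 4 + 14 + 8 + 9 + 11 + 10 + 12 + 13 + 11 + 6 + 7 + 12 + 5 + 13 + 17 + 14) / 17 = 176 / 17 = 10.3529
UCL = c̄ + 3√c̄ = 10.3529 + 3 × √10.3529 = 10.3529 + 3 × 3.2176 = 20.0057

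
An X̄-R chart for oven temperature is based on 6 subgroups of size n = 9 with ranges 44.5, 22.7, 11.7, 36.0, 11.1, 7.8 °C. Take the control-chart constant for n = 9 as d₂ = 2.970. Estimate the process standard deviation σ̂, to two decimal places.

R̄ = (44.5 + 22.7 + 11.7 + 36.0 + 11.1 + 7.8) / 6 = 22.3000
σ̂ = R̄ / d₂ = 22.3000 / 2.970 = 7.5084

7.51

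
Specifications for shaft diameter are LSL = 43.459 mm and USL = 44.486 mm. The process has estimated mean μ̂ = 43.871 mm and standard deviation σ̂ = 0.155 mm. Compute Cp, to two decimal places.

Cp = (USL − LSL) / (6σ̂) = (44.486 − 43.459) / (6 × 0.155) = 1.0270 / 0.9300 = 1.1043

1.10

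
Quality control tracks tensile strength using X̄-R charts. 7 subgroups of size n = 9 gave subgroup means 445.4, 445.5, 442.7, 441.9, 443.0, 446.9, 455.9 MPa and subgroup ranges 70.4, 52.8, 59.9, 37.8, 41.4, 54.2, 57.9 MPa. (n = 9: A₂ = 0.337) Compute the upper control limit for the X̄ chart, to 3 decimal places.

463.925

X̄̄ = (445.4 + 445.5 + 442.7 + 441.9 + 443.0 + 446.9 + 455.9) / 7 = 3121.3000 / 7 = 445.9000
R̄ = (70.4 + 52.8 + 59.9 + 37.8 + 41.4 + 54.2 + 57.9) / 7 = 374.4000 / 7 = 53.4857
UCL = X̄̄ + A₂·R̄ = 445.9000 + 0.337 × 53.4857 = 463.9247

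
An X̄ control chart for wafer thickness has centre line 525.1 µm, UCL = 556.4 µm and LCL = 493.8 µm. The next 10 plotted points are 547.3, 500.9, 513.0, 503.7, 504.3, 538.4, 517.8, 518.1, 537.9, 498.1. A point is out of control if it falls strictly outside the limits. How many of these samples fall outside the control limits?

All 10 points lie within [493.8, 556.4].

0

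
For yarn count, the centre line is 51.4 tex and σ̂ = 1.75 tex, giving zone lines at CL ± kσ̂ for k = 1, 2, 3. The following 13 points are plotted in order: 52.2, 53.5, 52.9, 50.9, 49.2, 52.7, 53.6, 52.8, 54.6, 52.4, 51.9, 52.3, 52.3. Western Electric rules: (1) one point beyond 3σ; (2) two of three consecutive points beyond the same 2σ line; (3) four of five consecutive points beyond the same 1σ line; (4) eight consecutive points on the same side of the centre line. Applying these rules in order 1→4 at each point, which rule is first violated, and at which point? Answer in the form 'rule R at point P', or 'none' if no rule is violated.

Zone of each point (C = within 1σ̂, B = 1σ̂–2σ̂, A = 2σ̂–3σ̂, * = beyond 3σ̂; sign = side of CL): 1:+C, 2:+B, 3:+C, 4:-C, 5:-B, 6:+C, 7:+B, 8:+C, 9:+B, 10:+C, 11:+C, 12:+C, 13:+C
Rule 4 (eight consecutive points on the same side of the centre line) is satisfied at point 13.

rule 4 at point 13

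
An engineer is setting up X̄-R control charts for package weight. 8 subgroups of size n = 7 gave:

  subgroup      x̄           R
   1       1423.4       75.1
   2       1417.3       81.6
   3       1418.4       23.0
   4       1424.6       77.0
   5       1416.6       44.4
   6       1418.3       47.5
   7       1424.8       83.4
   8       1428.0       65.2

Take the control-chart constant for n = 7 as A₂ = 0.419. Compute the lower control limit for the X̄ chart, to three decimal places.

1395.384

X̄̄ = (1423.4 + 1417.3 + 1418.4 + 1424.6 + 1416.6 + 1418.3 + 1424.8 + 1428.0) / 8 = 11371.4000 / 8 = 1421.4250
R̄ = (75.1 + 81.6 + 23.0 + 77.0 + 44.4 + 47.5 + 83.4 + 65.2) / 8 = 497.2000 / 8 = 62.1500
LCL = X̄̄ − A₂·R̄ = 1421.4250 − 0.419 × 62.1500 = 1395.3841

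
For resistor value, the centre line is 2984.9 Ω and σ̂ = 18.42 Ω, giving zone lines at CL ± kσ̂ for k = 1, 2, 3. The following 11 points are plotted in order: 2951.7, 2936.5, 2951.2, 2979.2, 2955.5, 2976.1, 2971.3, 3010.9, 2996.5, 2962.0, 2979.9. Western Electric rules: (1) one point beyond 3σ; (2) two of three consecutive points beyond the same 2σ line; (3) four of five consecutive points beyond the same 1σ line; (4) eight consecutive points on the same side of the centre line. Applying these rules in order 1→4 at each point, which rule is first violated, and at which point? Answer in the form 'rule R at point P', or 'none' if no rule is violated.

Zone of each point (C = within 1σ̂, B = 1σ̂–2σ̂, A = 2σ̂–3σ̂, * = beyond 3σ̂; sign = side of CL): 1:-B, 2:-A, 3:-B, 4:-C, 5:-B, 6:-C, 7:-C, 8:+B, 9:+C, 10:-B, 11:-C
Rule 3 (four of five consecutive points beyond the same 1σ limit) is satisfied at point 5.

rule 3 at point 5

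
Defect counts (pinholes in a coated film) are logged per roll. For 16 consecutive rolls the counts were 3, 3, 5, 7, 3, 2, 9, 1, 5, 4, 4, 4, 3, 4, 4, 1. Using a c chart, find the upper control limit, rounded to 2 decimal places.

9.78

c̄ = (3 + 3 + 5 + 7 + 3 + 2 + 9 + 1 + 5 + 4 + 4 + 4 + 3 + 4 + 4 + 1) / 16 = 62 / 16 = 3.8750
UCL = c̄ + 3√c̄ = 3.8750 + 3 × √3.8750 = 3.8750 + 3 × 1.9685 = 9.7805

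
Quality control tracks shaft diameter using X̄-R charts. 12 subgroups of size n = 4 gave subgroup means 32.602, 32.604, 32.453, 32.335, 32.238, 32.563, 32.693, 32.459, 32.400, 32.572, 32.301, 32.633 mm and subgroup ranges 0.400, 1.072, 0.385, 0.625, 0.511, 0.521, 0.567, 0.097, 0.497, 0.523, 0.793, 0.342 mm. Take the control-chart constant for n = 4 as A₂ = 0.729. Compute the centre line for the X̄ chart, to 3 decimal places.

X̄̄ = (32.602 + 32.604 + 32.453 + 32.335 + 32.238 + 32.563 + 32.693 + 32.459 + 32.400 + 32.572 + 32.301 + 32.633) / 12 = 389.8530 / 12 = 32.4877
CL = X̄̄ = 32.4877

32.488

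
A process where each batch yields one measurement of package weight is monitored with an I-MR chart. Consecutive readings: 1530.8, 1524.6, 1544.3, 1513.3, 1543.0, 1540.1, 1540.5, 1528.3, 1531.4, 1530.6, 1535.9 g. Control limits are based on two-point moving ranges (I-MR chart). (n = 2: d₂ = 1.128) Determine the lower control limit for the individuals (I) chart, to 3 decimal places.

1503.381

X̄ = (1530.8 + 1524.6 + 1544.3 + 1513.3 + 1543.0 + 1540.1 + 1540.5 + 1528.3 + 1531.4 + 1530.6 + 1535.9) / 11 = 1532.9818
Moving ranges: 6.2, 19.7, 31.0, 29.7, 2.9, 0.4, 12.2, 3.1, 0.8, 5.3; M̄R̄ = 111.3000 / 10 = 11.1300
LCL = X̄ − 3·M̄R̄/d₂ = 1532.9818 − 3 × 11.1300 / 1.128 = 1503.3808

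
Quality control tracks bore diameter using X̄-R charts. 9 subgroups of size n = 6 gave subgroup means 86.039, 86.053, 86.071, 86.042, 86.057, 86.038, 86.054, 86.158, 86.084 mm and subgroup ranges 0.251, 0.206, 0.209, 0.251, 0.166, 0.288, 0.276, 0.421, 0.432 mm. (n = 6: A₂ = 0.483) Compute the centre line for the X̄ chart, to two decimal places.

X̄̄ = (86.039 + 86.053 + 86.071 + 86.042 + 86.057 + 86.038 + 86.054 + 86.158 + 86.084) / 9 = 774.5960 / 9 = 86.0662
CL = X̄̄ = 86.0662

86.07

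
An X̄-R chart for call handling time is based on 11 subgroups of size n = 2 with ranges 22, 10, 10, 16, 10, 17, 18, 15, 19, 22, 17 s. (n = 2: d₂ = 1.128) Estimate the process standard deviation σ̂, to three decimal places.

14.184

R̄ = (22 + 10 + 10 + 16 + 10 + 17 + 18 + 15 + 19 + 22 + 17) / 11 = 16.0000
σ̂ = R̄ / d₂ = 16.0000 / 1.128 = 14.1844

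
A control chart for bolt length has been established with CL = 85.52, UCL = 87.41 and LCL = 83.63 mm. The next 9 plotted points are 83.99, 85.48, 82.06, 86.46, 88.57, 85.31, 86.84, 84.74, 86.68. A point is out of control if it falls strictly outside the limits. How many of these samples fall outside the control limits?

Compare each point to [83.63, 87.41]: sample 3 = 82.06 < LCL; sample 5 = 88.57 > UCL.

2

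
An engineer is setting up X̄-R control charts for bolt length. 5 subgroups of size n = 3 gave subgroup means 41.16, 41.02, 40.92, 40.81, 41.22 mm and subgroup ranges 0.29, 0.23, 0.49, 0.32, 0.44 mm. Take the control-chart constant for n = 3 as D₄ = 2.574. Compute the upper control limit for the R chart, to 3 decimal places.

R̄ = (0.29 + 0.23 + 0.49 + 0.32 + 0.44) / 5 = 1.7700 / 5 = 0.3540
UCL_R = D₄·R̄ = 2.574 × 0.3540 = 0.9112

0.911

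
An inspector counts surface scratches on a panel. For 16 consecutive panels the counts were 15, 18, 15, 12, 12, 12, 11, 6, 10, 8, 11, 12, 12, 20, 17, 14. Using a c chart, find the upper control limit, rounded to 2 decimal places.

c̄ = (15 + 18 + 15 + 12 + 12 + 12 + 11 + 6 + 10 + 8 + 11 + 12 + 12 + 20 + 17 + 14) / 16 = 205 / 16 = 12.8125
UCL = c̄ + 3√c̄ = 12.8125 + 3 × √12.8125 = 12.8125 + 3 × 3.5795 = 23.5509

23.55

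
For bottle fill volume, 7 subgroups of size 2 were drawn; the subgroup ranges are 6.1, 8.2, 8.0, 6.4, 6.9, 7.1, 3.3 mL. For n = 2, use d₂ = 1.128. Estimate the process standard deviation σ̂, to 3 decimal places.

R̄ = (6.1 + 8.2 + 8.0 + 6.4 + 6.9 + 7.1 + 3.3) / 7 = 6.5714
σ̂ = R̄ / d₂ = 6.5714 / 1.128 = 5.8257

5.826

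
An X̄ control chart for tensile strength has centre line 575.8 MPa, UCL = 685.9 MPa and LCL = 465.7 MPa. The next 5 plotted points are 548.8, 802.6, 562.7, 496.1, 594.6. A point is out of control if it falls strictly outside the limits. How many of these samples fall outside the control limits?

Compare each point to [465.7, 685.9]: sample 2 = 802.6 > UCL.

1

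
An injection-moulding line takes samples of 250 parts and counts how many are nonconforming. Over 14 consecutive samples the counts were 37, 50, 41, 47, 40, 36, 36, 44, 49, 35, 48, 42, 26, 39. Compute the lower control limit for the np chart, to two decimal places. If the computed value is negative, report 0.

p̄ = Σdᵢ / (k·n) = 570 / (14 × 250) = 0.16286
LCL = np̄ − 3·√(np̄(1−p̄)) = 40.7143 − 3 × 5.8381 = 23.1999

23.20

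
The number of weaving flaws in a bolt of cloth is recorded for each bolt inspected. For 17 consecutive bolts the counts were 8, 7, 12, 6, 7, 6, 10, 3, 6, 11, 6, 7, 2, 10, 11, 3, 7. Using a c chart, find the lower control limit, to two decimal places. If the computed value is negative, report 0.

c̄ = (8 + 7 + 12 + 6 + 7 + 6 + 10 + 3 + 6 + 11 + 6 + 7 + 2 + 10 + 11 + 3 + 7) / 17 = 122 / 17 = 7.1765
LCL = c̄ − 3√c̄ = 7.1765 − 3 × 2.6789 = -0.8602 → 0 (cannot be negative)

0.00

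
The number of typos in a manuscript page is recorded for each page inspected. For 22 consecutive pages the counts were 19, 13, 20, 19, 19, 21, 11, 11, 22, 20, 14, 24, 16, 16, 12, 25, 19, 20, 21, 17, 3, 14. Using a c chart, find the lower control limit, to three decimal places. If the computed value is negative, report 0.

c̄ = (19 + 13 + 20 + 19 + 19 + 21 + 11 + 11 + 22 + 20 + 14 + 24 + 16 + 16 + 12 + 25 + 19 + 20 + 21 + 17 + 3 + 14) / 22 = 376 / 22 = 17.0909
LCL = c̄ − 3√c̄ = 17.0909 − 3 × 4.1341 = 4.6886

4.689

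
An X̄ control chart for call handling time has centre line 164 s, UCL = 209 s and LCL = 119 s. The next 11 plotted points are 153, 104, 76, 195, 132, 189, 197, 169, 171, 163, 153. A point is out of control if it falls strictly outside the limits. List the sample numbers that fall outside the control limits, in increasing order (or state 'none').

2, 3

Compare each point to [119, 209]: sample 2 = 104 < LCL; sample 3 = 76 < LCL.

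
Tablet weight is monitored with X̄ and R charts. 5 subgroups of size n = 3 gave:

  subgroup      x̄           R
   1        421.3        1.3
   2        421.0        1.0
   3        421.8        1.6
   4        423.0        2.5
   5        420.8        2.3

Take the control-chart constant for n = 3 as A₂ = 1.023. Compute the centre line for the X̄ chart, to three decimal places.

421.580

X̄̄ = (421.3 + 421.0 + 421.8 + 423.0 + 420.8) / 5 = 2107.9000 / 5 = 421.5800
CL = X̄̄ = 421.5800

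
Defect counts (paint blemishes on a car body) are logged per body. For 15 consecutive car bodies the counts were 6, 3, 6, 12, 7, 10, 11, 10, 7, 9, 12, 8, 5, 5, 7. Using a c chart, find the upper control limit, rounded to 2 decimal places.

16.28

c̄ = (6 + 3 + 6 + 12 + 7 + 10 + 11 + 10 + 7 + 9 + 12 + 8 + 5 + 5 + 7) / 15 = 118 / 15 = 7.8667
UCL = c̄ + 3√c̄ = 7.8667 + 3 × √7.8667 = 7.8667 + 3 × 2.8048 = 16.2809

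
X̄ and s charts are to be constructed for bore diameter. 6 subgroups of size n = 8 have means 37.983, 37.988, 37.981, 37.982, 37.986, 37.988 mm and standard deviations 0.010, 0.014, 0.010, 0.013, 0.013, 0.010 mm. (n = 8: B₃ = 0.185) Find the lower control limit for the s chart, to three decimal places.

s̄ = (0.010 + 0.014 + 0.010 + 0.013 + 0.013 + 0.010) / 6 = 0.0117
LCL_s = B₃·s̄ = 0.185 × 0.0117 = 0.0022

0.002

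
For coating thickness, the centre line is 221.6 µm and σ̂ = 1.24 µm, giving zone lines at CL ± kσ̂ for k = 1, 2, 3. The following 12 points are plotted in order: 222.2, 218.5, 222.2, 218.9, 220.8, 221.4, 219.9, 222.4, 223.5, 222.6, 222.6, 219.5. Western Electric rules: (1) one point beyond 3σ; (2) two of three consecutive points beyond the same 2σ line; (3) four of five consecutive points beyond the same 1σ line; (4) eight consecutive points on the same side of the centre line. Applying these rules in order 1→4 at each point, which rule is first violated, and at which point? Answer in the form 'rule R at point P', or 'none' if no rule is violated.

Zone of each point (C = within 1σ̂, B = 1σ̂–2σ̂, A = 2σ̂–3σ̂, * = beyond 3σ̂; sign = side of CL): 1:+C, 2:-A, 3:+C, 4:-A, 5:-C, 6:-C, 7:-B, 8:+C, 9:+B, 10:+C, 11:+C, 12:-B
Rule 2 (two of three consecutive points beyond the same 2σ limit) is satisfied at point 4.

rule 2 at point 4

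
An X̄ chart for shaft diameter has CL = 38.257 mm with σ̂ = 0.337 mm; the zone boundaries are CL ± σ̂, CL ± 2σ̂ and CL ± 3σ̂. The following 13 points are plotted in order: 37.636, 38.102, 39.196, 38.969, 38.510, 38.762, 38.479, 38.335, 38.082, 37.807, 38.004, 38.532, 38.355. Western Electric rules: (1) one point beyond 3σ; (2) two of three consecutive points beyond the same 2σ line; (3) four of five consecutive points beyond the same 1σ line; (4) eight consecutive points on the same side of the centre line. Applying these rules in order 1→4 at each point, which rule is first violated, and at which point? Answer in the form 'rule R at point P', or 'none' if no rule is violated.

rule 2 at point 4

Zone of each point (C = within 1σ̂, B = 1σ̂–2σ̂, A = 2σ̂–3σ̂, * = beyond 3σ̂; sign = side of CL): 1:-B, 2:-C, 3:+A, 4:+A, 5:+C, 6:+B, 7:+C, 8:+C, 9:-C, 10:-B, 11:-C, 12:+C, 13:+C
Rule 2 (two of three consecutive points beyond the same 2σ limit) is satisfied at point 4.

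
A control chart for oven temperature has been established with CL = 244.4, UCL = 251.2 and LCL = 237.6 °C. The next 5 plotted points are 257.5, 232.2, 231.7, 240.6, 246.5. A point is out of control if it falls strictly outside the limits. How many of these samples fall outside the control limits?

3

Compare each point to [237.6, 251.2]: sample 1 = 257.5 > UCL; sample 2 = 232.2 < LCL; sample 3 = 231.7 < LCL.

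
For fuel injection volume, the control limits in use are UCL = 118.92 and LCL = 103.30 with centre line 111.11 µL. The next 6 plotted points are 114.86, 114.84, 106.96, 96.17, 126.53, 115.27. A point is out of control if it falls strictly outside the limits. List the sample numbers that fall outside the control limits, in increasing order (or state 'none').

Compare each point to [103.30, 118.92]: sample 4 = 96.17 < LCL; sample 5 = 126.53 > UCL.

4, 5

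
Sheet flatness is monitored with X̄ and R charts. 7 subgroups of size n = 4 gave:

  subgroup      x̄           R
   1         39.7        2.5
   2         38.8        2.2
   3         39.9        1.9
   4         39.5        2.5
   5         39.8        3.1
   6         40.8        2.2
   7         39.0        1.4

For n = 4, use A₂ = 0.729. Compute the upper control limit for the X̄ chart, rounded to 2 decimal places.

41.29

X̄̄ = (39.7 + 38.8 + 39.9 + 39.5 + 39.8 + 40.8 + 39.0) / 7 = 277.5000 / 7 = 39.6429
R̄ = (2.5 + 2.2 + 1.9 + 2.5 + 3.1 + 2.2 + 1.4) / 7 = 15.8000 / 7 = 2.2571
UCL = X̄̄ + A₂·R̄ = 39.6429 + 0.729 × 2.2571 = 41.2883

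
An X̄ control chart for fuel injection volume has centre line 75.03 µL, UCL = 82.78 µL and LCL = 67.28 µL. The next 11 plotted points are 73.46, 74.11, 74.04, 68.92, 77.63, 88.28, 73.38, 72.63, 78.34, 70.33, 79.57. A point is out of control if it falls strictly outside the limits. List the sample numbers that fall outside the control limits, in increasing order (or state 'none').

Compare each point to [67.28, 82.78]: sample 6 = 88.28 > UCL.

6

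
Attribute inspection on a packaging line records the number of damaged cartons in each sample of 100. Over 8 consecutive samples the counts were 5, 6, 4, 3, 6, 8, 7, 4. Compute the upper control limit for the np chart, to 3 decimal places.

p̄ = Σdᵢ / (k·n) = 43 / (8 × 100) = 0.05375
UCL = np̄ + 3·√(np̄(1−p̄)) = 5.3750 + 3 × √(5.3750×0.94625) = 5.3750 + 3 × 2.2552 = 12.1407

12.141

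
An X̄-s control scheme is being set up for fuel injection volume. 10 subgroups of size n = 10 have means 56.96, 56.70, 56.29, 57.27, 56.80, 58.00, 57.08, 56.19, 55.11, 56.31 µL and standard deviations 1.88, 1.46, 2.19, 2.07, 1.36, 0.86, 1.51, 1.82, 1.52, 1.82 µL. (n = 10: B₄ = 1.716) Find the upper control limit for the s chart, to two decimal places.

s̄ = (1.88 + 1.46 + 2.19 + 2.07 + 1.36 + 0.86 + 1.51 + 1.82 + 1.52 + 1.82) / 10 = 1.6490
UCL_s = B₄·s̄ = 1.716 × 1.6490 = 2.8297

2.83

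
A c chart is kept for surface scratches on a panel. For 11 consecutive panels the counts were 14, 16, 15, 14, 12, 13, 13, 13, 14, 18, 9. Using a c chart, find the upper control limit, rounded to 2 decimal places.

24.84

c̄ = (14 + 16 + 15 + 14 + 12 + 13 + 13 + 13 + 14 + 18 + 9) / 11 = 151 / 11 = 13.7273
UCL = c̄ + 3√c̄ = 13.7273 + 3 × √13.7273 = 13.7273 + 3 × 3.7050 = 24.8424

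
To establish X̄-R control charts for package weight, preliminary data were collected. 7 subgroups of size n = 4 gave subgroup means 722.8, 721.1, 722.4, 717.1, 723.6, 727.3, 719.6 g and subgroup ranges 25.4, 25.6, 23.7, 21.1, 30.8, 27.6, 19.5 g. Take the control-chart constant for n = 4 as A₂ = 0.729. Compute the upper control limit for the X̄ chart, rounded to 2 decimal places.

X̄̄ = (722.8 + 721.1 + 722.4 + 717.1 + 723.6 + 727.3 + 719.6) / 7 = 5053.9000 / 7 = 721.9857
R̄ = (25.4 + 25.6 + 23.7 + 21.1 + 30.8 + 27.6 + 19.5) / 7 = 173.7000 / 7 = 24.8143
UCL = X̄̄ + A₂·R̄ = 721.9857 + 0.729 × 24.8143 = 740.0753

740.08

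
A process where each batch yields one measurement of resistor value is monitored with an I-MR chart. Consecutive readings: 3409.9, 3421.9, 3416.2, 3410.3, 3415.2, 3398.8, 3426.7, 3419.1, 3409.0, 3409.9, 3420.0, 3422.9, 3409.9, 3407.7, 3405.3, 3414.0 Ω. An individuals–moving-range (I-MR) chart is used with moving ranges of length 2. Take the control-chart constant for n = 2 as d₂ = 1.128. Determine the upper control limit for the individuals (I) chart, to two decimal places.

X̄ = (3409.9 + 3421.9 + 3416.2 + 3410.3 + 3415.2 + 3398.8 + 3426.7 + 3419.1 + 3409.0 + 3409.9 + 3420.0 + 3422.9 + 3409.9 + 3407.7 + 3405.3 + 3414.0) / 16 = 3413.5500
Moving ranges: 12.0, 5.7, 5.9, 4.9, 16.4, 27.9, 7.6, 10.1, 0.9, 10.1, 2.9, 13.0, 2.2, 2.4, 8.7; M̄R̄ = 130.7000 / 15 = 8.7133
UCL = X̄ + 3·M̄R̄/d₂ = 3413.5500 + 3 × 8.7133 / 1.128 = 3436.7238

3436.72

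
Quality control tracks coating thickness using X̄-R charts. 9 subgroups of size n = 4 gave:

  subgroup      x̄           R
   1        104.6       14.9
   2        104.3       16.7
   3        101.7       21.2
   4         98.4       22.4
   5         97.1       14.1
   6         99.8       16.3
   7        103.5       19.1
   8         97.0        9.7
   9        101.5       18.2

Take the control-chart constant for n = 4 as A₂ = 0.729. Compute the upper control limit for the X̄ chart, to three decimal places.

113.238

X̄̄ = (104.6 + 104.3 + 101.7 + 98.4 + 97.1 + 99.8 + 103.5 + 97.0 + 101.5) / 9 = 907.9000 / 9 = 100.8778
R̄ = (14.9 + 16.7 + 21.2 + 22.4 + 14.1 + 16.3 + 19.1 + 9.7 + 18.2) / 9 = 152.6000 / 9 = 16.9556
UCL = X̄̄ + A₂·R̄ = 100.8778 + 0.729 × 16.9556 = 113.2384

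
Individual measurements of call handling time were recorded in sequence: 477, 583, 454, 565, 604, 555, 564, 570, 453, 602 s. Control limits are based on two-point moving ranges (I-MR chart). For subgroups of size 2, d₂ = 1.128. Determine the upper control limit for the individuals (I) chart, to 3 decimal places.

X̄ = (477 + 583 + 454 + 565 + 604 + 555 + 564 + 570 + 453 + 602) / 10 = 542.7000
Moving ranges: 106, 129, 111, 39, 49, 9, 6, 117, 149; M̄R̄ = 715.0000 / 9 = 79.4444
UCL = X̄ + 3·M̄R̄/d₂ = 542.7000 + 3 × 79.4444 / 1.128 = 753.9884

753.988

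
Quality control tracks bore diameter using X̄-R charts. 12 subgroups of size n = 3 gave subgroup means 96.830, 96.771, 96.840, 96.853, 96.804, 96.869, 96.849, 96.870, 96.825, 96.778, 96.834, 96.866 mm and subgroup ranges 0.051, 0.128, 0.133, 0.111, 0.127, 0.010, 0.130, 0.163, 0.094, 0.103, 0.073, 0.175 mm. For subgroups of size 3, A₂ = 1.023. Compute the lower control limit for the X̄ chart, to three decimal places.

96.722

X̄̄ = (96.830 + 96.771 + 96.840 + 96.853 + 96.804 + 96.869 + 96.849 + 96.870 + 96.825 + 96.778 + 96.834 + 96.866) / 12 = 1161.9890 / 12 = 96.8324
R̄ = (0.051 + 0.128 + 0.133 + 0.111 + 0.127 + 0.010 + 0.130 + 0.163 + 0.094 + 0.103 + 0.073 + 0.175) / 12 = 1.2980 / 12 = 0.1082
LCL = X̄̄ − A₂·R̄ = 96.8324 − 1.023 × 0.1082 = 96.7218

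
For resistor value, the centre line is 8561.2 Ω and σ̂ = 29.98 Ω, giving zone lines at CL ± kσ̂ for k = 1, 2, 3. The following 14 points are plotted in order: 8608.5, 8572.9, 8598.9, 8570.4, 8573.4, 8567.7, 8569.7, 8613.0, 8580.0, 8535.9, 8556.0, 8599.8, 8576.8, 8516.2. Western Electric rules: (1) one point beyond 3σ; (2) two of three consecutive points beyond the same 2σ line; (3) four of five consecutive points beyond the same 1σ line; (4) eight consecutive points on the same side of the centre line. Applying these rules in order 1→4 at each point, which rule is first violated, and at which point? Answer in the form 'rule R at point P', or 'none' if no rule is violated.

Zone of each point (C = within 1σ̂, B = 1σ̂–2σ̂, A = 2σ̂–3σ̂, * = beyond 3σ̂; sign = side of CL): 1:+B, 2:+C, 3:+B, 4:+C, 5:+C, 6:+C, 7:+C, 8:+B, 9:+C, 10:-C, 11:-C, 12:+B, 13:+C, 14:-B
Rule 4 (eight consecutive points on the same side of the centre line) is satisfied at point 8.

rule 4 at point 8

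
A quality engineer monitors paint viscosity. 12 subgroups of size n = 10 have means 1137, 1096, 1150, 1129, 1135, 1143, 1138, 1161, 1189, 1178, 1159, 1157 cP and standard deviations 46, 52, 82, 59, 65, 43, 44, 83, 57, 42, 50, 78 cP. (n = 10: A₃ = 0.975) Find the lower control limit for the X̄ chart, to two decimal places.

1090.71

X̄̄ = (1137 + 1096 + 1150 + 1129 + 1135 + 1143 + 1138 + 1161 + 1189 + 1178 + 1159 + 1157) / 12 = 1147.6667
s̄ = (46 + 52 + 82 + 59 + 65 + 43 + 44 + 83 + 57 + 42 + 50 + 78) / 12 = 58.4167
LCL = X̄̄ − A₃·s̄ = 1147.6667 − 0.975 × 58.4167 = 1090.7104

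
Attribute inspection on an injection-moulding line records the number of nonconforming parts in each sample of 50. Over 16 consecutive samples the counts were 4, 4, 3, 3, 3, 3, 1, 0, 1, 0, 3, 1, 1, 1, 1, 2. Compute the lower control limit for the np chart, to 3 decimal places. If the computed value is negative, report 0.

p̄ = Σdᵢ / (k·n) = 31 / (16 × 50) = 0.03875
LCL = np̄ − 3·√(np̄(1−p̄)) = 1.9375 − 3 × 1.3647 = -2.1566 → 0 (negative, so LCL = 0)

0.000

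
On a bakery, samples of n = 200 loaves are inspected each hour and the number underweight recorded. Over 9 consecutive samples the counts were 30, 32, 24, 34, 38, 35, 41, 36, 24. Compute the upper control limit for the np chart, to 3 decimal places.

p̄ = Σdᵢ / (k·n) = 294 / (9 × 200) = 0.16333
UCL = np̄ + 3·√(np̄(1−p̄)) = 32.6667 + 3 × √(32.6667×0.83667) = 32.6667 + 3 × 5.2279 = 48.3504

48.350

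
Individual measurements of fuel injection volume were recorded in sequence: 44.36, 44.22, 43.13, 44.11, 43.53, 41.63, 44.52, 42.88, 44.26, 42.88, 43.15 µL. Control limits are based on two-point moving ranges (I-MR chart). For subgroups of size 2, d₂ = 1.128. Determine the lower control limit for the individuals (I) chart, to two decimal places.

40.26

X̄ = (44.36 + 44.22 + 43.13 + 44.11 + 43.53 + 41.63 + 44.52 + 42.88 + 44.26 + 42.88 + 43.15) / 11 = 43.5155
Moving ranges: 0.14, 1.09, 0.98, 0.58, 1.90, 2.89, 1.64, 1.38, 1.38, 0.27; M̄R̄ = 12.2500 / 10 = 1.2250
LCL = X̄ − 3·M̄R̄/d₂ = 43.5155 − 3 × 1.2250 / 1.128 = 40.2575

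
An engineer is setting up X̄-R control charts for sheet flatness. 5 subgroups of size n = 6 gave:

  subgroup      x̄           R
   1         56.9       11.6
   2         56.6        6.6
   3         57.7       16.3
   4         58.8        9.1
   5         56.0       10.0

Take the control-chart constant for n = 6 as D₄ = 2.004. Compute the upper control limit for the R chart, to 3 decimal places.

R̄ = (11.6 + 6.6 + 16.3 + 9.1 + 10.0) / 5 = 53.6000 / 5 = 10.7200
UCL_R = D₄·R̄ = 2.004 × 10.7200 = 21.4829

21.483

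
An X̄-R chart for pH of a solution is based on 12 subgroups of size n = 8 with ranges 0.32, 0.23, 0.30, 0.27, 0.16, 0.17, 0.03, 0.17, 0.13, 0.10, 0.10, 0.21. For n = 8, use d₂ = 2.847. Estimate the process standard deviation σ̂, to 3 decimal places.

R̄ = (0.32 + 0.23 + 0.30 + 0.27 + 0.16 + 0.17 + 0.03 + 0.17 + 0.13 + 0.10 + 0.10 + 0.21) / 12 = 0.1825
σ̂ = R̄ / d₂ = 0.1825 / 2.847 = 0.0641

0.064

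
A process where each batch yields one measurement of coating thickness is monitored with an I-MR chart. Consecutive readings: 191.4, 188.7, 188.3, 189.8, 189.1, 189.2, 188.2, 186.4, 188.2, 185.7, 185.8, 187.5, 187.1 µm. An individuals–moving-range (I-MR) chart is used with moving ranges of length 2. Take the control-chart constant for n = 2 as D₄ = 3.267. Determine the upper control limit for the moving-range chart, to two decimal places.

4.00

Moving ranges: 2.7, 0.4, 1.5, 0.7, 0.1, 1.0, 1.8, 1.8, 2.5, 0.1, 1.7, 0.4; M̄R̄ = 14.7000 / 12 = 1.2250
UCL_MR = D₄·M̄R̄ = 3.267 × 1.2250 = 4.0021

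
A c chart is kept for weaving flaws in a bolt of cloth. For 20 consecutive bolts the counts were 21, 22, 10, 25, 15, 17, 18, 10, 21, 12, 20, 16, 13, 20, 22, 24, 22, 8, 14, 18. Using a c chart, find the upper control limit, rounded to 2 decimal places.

29.91

c̄ = (21 + 22 + 10 + 25 + 15 + 17 + 18 + 10 + 21 + 12 + 20 + 16 + 13 + 20 + 22 + 24 + 22 + 8 + 14 + 18) / 20 = 348 / 20 = 17.4000
UCL = c̄ + 3√c̄ = 17.4000 + 3 × √17.4000 = 17.4000 + 3 × 4.1713 = 29.9140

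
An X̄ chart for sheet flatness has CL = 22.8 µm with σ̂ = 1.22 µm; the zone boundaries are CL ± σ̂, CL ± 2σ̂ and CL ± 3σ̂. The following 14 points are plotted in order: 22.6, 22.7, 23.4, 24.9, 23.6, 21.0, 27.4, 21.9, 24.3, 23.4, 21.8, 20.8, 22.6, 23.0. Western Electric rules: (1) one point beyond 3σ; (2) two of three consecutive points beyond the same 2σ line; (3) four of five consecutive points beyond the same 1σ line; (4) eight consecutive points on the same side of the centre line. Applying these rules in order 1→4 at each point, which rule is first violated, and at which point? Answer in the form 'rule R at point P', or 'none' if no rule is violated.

Zone of each point (C = within 1σ̂, B = 1σ̂–2σ̂, A = 2σ̂–3σ̂, * = beyond 3σ̂; sign = side of CL): 1:-C, 2:-C, 3:+C, 4:+B, 5:+C, 6:-B, 7:+*, 8:-C, 9:+B, 10:+C, 11:-C, 12:-B, 13:-C, 14:+C
Rule 1 (one point beyond the 3σ limits) is satisfied at point 7.

rule 1 at point 7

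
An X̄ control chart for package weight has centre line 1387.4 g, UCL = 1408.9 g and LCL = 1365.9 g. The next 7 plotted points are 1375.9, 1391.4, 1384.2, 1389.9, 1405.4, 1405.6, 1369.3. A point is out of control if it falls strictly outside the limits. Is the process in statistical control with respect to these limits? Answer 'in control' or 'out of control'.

in control

All 7 points lie within [1365.9, 1408.9].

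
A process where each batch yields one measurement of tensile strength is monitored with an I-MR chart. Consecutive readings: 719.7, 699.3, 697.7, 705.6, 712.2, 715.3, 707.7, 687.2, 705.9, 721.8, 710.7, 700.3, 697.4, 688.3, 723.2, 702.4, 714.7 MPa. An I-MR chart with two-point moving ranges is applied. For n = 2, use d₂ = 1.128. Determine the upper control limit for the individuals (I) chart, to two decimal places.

X̄ = (719.7 + 699.3 + 697.7 + 705.6 + 712.2 + 715.3 + 707.7 + 687.2 + 705.9 + 721.8 + 710.7 + 700.3 + 697.4 + 688.3 + 723.2 + 702.4 + 714.7) / 17 = 706.4353
Moving ranges: 20.4, 1.6, 7.9, 6.6, 3.1, 7.6, 20.5, 18.7, 15.9, 11.1, 10.4, 2.9, 9.1, 34.9, 20.8, 12.3; M̄R̄ = 203.8000 / 16 = 12.7375
UCL = X̄ + 3·M̄R̄/d₂ = 706.4353 + 3 × 12.7375 / 1.128 = 740.3116

740.31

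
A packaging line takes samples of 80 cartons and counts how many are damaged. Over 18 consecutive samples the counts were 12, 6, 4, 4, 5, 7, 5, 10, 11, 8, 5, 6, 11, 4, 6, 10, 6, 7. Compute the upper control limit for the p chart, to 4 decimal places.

p̄ = Σdᵢ / (k·n) = 127 / (18 × 80) = 0.08819
UCL = p̄ + 3·√(p̄(1−p̄)/n) = 0.08819 + 3 × √(0.08819×0.91181/80) = 0.08819 + 3 × 0.03170 = 0.18331

0.1833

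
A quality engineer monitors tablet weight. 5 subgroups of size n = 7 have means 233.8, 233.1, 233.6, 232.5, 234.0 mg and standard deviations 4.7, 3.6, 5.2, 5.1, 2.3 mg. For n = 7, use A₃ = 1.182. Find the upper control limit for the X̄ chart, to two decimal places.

X̄̄ = (233.8 + 233.1 + 233.6 + 232.5 + 234.0) / 5 = 233.4000
s̄ = (4.7 + 3.6 + 5.2 + 5.1 + 2.3) / 5 = 4.1800
UCL = X̄̄ + A₃·s̄ = 233.4000 + 1.182 × 4.1800 = 238.3408

238.34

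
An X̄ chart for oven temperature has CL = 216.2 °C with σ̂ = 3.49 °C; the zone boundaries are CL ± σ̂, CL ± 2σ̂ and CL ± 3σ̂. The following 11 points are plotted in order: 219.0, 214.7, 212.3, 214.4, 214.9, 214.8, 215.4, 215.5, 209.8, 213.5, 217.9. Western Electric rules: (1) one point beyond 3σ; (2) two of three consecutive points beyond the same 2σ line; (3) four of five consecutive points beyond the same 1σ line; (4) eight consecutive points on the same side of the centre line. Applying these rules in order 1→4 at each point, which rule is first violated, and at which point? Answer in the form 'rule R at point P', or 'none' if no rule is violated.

Zone of each point (C = within 1σ̂, B = 1σ̂–2σ̂, A = 2σ̂–3σ̂, * = beyond 3σ̂; sign = side of CL): 1:+C, 2:-C, 3:-B, 4:-C, 5:-C, 6:-C, 7:-C, 8:-C, 9:-B, 10:-C, 11:+C
Rule 4 (eight consecutive points on the same side of the centre line) is satisfied at point 9.

rule 4 at point 9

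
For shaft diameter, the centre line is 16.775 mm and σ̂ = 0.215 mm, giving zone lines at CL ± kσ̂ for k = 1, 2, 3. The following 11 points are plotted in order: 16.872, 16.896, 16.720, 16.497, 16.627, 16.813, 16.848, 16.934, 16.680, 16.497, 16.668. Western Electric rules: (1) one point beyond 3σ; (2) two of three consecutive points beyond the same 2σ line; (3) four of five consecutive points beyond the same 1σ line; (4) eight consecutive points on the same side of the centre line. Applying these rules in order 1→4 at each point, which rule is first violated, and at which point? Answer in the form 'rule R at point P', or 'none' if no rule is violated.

none

Zone of each point (C = within 1σ̂, B = 1σ̂–2σ̂, A = 2σ̂–3σ̂, * = beyond 3σ̂; sign = side of CL): 1:+C, 2:+C, 3:-C, 4:-B, 5:-C, 6:+C, 7:+C, 8:+C, 9:-C, 10:-B, 11:-C
No rule fires across all 11 points.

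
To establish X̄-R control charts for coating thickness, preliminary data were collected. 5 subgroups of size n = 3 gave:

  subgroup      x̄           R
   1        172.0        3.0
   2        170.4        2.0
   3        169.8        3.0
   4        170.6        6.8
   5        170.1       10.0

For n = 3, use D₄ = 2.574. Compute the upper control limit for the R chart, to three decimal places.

R̄ = (3.0 + 2.0 + 3.0 + 6.8 + 10.0) / 5 = 24.8000 / 5 = 4.9600
UCL_R = D₄·R̄ = 2.574 × 4.9600 = 12.7670

12.767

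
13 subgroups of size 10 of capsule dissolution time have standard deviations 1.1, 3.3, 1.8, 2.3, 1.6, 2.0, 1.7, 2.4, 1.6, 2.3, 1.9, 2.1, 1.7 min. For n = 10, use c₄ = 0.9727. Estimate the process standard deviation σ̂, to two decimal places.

s̄ = (1.1 + 3.3 + 1.8 + 2.3 + 1.6 + 2.0 + 1.7 + 2.4 + 1.6 + 2.3 + 1.9 + 2.1 + 1.7) / 13 = 1.9846
σ̂ = s̄ / c₄ = 1.9846 / 0.9727 = 2.0403

2.04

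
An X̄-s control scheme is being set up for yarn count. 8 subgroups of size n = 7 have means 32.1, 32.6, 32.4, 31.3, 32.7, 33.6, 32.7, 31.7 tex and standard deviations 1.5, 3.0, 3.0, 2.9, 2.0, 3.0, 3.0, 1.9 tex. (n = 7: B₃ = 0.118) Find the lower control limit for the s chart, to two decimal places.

0.30

s̄ = (1.5 + 3.0 + 3.0 + 2.9 + 2.0 + 3.0 + 3.0 + 1.9) / 8 = 2.5375
LCL_s = B₃·s̄ = 0.118 × 2.5375 = 0.2994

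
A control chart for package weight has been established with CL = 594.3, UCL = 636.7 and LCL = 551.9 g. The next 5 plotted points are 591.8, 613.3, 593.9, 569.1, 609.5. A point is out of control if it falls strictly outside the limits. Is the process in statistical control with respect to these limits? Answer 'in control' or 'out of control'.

in control

All 5 points lie within [551.9, 636.7].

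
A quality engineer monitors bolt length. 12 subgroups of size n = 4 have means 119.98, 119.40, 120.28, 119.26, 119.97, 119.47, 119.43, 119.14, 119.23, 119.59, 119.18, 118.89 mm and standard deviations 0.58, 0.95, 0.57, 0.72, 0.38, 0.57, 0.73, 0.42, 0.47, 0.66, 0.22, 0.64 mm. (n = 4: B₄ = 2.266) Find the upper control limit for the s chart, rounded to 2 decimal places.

1.30

s̄ = (0.58 + 0.95 + 0.57 + 0.72 + 0.38 + 0.57 + 0.73 + 0.42 + 0.47 + 0.66 + 0.22 + 0.64) / 12 = 0.5758
UCL_s = B₄·s̄ = 2.266 × 0.5758 = 1.3048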